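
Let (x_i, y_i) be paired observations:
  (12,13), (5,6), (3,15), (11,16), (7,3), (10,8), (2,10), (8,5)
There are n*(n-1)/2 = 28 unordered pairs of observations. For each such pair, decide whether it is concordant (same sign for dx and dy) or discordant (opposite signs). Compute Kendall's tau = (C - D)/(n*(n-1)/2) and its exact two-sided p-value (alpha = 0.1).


Step 1: Enumerate the 28 unordered pairs (i,j) with i<j and classify each by sign(x_j-x_i) * sign(y_j-y_i).
  (1,2):dx=-7,dy=-7->C; (1,3):dx=-9,dy=+2->D; (1,4):dx=-1,dy=+3->D; (1,5):dx=-5,dy=-10->C
  (1,6):dx=-2,dy=-5->C; (1,7):dx=-10,dy=-3->C; (1,8):dx=-4,dy=-8->C; (2,3):dx=-2,dy=+9->D
  (2,4):dx=+6,dy=+10->C; (2,5):dx=+2,dy=-3->D; (2,6):dx=+5,dy=+2->C; (2,7):dx=-3,dy=+4->D
  (2,8):dx=+3,dy=-1->D; (3,4):dx=+8,dy=+1->C; (3,5):dx=+4,dy=-12->D; (3,6):dx=+7,dy=-7->D
  (3,7):dx=-1,dy=-5->C; (3,8):dx=+5,dy=-10->D; (4,5):dx=-4,dy=-13->C; (4,6):dx=-1,dy=-8->C
  (4,7):dx=-9,dy=-6->C; (4,8):dx=-3,dy=-11->C; (5,6):dx=+3,dy=+5->C; (5,7):dx=-5,dy=+7->D
  (5,8):dx=+1,dy=+2->C; (6,7):dx=-8,dy=+2->D; (6,8):dx=-2,dy=-3->C; (7,8):dx=+6,dy=-5->D
Step 2: C = 16, D = 12, total pairs = 28.
Step 3: tau = (C - D)/(n(n-1)/2) = (16 - 12)/28 = 0.142857.
Step 4: Exact two-sided p-value (enumerate n! = 40320 permutations of y under H0): p = 0.719544.
Step 5: alpha = 0.1. fail to reject H0.

tau_b = 0.1429 (C=16, D=12), p = 0.719544, fail to reject H0.


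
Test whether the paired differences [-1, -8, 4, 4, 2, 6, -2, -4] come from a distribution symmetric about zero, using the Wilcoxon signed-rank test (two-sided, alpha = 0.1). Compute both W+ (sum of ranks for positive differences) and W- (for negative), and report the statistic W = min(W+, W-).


Step 1: Drop any zero differences (none here) and take |d_i|.
|d| = [1, 8, 4, 4, 2, 6, 2, 4]
Step 2: Midrank |d_i| (ties get averaged ranks).
ranks: |1|->1, |8|->8, |4|->5, |4|->5, |2|->2.5, |6|->7, |2|->2.5, |4|->5
Step 3: Attach original signs; sum ranks with positive sign and with negative sign.
W+ = 5 + 5 + 2.5 + 7 = 19.5
W- = 1 + 8 + 2.5 + 5 = 16.5
(Check: W+ + W- = 36 should equal n(n+1)/2 = 36.)
Step 4: Test statistic W = min(W+, W-) = 16.5.
Step 5: Ties in |d|, so use the tie-corrected normal approximation.
        E[W] = n(n+1)/4 = 8*9/4 = 18.
        Tie groups: |d|=2 (t=2), |d|=4 (t=3); sum(t^3 - t) = 30.
        Var[W] = n(n+1)(2n+1)/24 - sum(t^3-t)/48 = 1224/24 - 30/48 = 50.375.
        z = (W - E[W]) / sqrt(Var[W]) = (16.5 - 18) / 7.0975 = -0.2113.
        Two-sided p = 2*Phi(z) = 0.832621.
Step 6: alpha = 0.1. fail to reject H0.

W+ = 19.5, W- = 16.5, W = min = 16.5, p = 0.832621, fail to reject H0.


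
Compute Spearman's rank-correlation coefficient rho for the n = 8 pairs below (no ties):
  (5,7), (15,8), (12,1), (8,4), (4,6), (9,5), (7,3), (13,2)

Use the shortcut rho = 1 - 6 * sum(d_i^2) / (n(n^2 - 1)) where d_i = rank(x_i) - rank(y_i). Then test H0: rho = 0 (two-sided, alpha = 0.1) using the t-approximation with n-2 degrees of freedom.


Step 1: Rank x and y separately (midranks; no ties here).
rank(x): 5->2, 15->8, 12->6, 8->4, 4->1, 9->5, 7->3, 13->7
rank(y): 7->7, 8->8, 1->1, 4->4, 6->6, 5->5, 3->3, 2->2
Step 2: d_i = R_x(i) - R_y(i); compute d_i^2.
  (2-7)^2=25, (8-8)^2=0, (6-1)^2=25, (4-4)^2=0, (1-6)^2=25, (5-5)^2=0, (3-3)^2=0, (7-2)^2=25
sum(d^2) = 100.
Step 3: rho = 1 - 6*100 / (8*(8^2 - 1)) = 1 - 600/504 = -0.190476.
Step 4: Under H0, t = rho * sqrt((n-2)/(1-rho^2)) = -0.4753 ~ t(6).
Step 5: Two-sided p-value from the t-distribution with 6 df = 0.651401.
Step 6: alpha = 0.1. fail to reject H0.

rho = -0.1905, p = 0.651401, fail to reject H0 at alpha = 0.1.


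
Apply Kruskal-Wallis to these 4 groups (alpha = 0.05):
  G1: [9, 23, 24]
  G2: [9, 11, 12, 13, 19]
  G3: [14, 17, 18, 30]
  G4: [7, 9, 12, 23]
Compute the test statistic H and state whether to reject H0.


Step 1: Combine all N = 16 observations and assign midranks.
sorted (value, group, rank): (7,G4,1), (9,G1,3), (9,G2,3), (9,G4,3), (11,G2,5), (12,G2,6.5), (12,G4,6.5), (13,G2,8), (14,G3,9), (17,G3,10), (18,G3,11), (19,G2,12), (23,G1,13.5), (23,G4,13.5), (24,G1,15), (30,G3,16)
Step 2: Sum ranks within each group.
R_1 = 31.5 (n_1 = 3)
R_2 = 34.5 (n_2 = 5)
R_3 = 46 (n_3 = 4)
R_4 = 24 (n_4 = 4)
Step 3: H = 12/(N(N+1)) * sum(R_i^2/n_i) - 3(N+1)
     = 12/(16*17) * (31.5^2/3 + 34.5^2/5 + 46^2/4 + 24^2/4) - 3*17
     = 0.044118 * 1241.8 - 51
     = 3.785294.
Step 4: Ties present; correction factor C = 1 - 36/(16^3 - 16) = 0.991176. Corrected H = 3.785294 / 0.991176 = 3.818991.
Step 5: Under H0, H ~ chi^2(3); p-value = 0.281685.
Step 6: alpha = 0.05. fail to reject H0.

H = 3.8190, df = 3, p = 0.281685, fail to reject H0.


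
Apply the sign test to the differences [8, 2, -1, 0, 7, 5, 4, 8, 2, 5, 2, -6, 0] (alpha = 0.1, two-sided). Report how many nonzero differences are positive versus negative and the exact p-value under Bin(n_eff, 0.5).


Step 1: Discard zero differences. Original n = 13; n_eff = number of nonzero differences = 11.
Nonzero differences (with sign): +8, +2, -1, +7, +5, +4, +8, +2, +5, +2, -6
Step 2: Count signs: positive = 9, negative = 2.
Step 3: Under H0: P(positive) = 0.5, so the number of positives S ~ Bin(11, 0.5).
Step 4: Two-sided exact p-value = sum of Bin(11,0.5) probabilities at or below the observed probability = 0.065430.
Step 5: alpha = 0.1. reject H0.

n_eff = 11, pos = 9, neg = 2, p = 0.065430, reject H0.


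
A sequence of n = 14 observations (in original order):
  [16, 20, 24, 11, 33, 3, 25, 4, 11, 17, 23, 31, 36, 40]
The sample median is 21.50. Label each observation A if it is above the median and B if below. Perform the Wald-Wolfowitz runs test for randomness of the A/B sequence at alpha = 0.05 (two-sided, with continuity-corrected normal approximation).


Step 1: Compute median = 21.50; label A = above, B = below.
Labels in order: BBABABABBBAAAA  (n_A = 7, n_B = 7)
Step 2: Count runs R = 8.
Step 3: Under H0 (random ordering), E[R] = 2*n_A*n_B/(n_A+n_B) + 1 = 2*7*7/14 + 1 = 8.0000.
        Var[R] = 2*n_A*n_B*(2*n_A*n_B - n_A - n_B) / ((n_A+n_B)^2 * (n_A+n_B-1)) = 8232/2548 = 3.2308.
        SD[R] = 1.7974.
Step 4: R = E[R], so z = 0 with no continuity correction.
Step 5: Two-sided p-value via normal approximation = 2*(1 - Phi(|z|)) = 1.000000.
Step 6: alpha = 0.05. fail to reject H0.

R = 8, z = 0.0000, p = 1.000000, fail to reject H0.


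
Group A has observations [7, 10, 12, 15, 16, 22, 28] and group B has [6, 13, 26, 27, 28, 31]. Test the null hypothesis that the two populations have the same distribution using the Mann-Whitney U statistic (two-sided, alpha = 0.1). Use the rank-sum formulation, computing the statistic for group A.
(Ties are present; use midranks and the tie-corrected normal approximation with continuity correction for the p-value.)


Step 1: Combine and sort all 13 observations; assign midranks.
sorted (value, group): (6,Y), (7,X), (10,X), (12,X), (13,Y), (15,X), (16,X), (22,X), (26,Y), (27,Y), (28,X), (28,Y), (31,Y)
ranks: 6->1, 7->2, 10->3, 12->4, 13->5, 15->6, 16->7, 22->8, 26->9, 27->10, 28->11.5, 28->11.5, 31->13
Step 2: Rank sum for X: R1 = 2 + 3 + 4 + 6 + 7 + 8 + 11.5 = 41.5.
Step 3: U_X = R1 - n1(n1+1)/2 = 41.5 - 7*8/2 = 41.5 - 28 = 13.5.
       U_Y = n1*n2 - U_X = 42 - 13.5 = 28.5.
Step 4: Ties are present, so use the tie-corrected normal approximation (with continuity correction) for the p-value.
Step 5: p-value = 0.316645; compare to alpha = 0.1. fail to reject H0.

U_X = 13.5, p = 0.316645, fail to reject H0 at alpha = 0.1.


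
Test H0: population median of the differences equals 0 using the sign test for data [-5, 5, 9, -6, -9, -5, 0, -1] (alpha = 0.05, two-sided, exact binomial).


Step 1: Discard zero differences. Original n = 8; n_eff = number of nonzero differences = 7.
Nonzero differences (with sign): -5, +5, +9, -6, -9, -5, -1
Step 2: Count signs: positive = 2, negative = 5.
Step 3: Under H0: P(positive) = 0.5, so the number of positives S ~ Bin(7, 0.5).
Step 4: Two-sided exact p-value = sum of Bin(7,0.5) probabilities at or below the observed probability = 0.453125.
Step 5: alpha = 0.05. fail to reject H0.

n_eff = 7, pos = 2, neg = 5, p = 0.453125, fail to reject H0.


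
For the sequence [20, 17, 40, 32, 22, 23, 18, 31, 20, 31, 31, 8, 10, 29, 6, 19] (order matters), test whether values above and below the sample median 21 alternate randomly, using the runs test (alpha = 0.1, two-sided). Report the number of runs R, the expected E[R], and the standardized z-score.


Step 1: Compute median = 21; label A = above, B = below.
Labels in order: BBAAAABABAABBABB  (n_A = 8, n_B = 8)
Step 2: Count runs R = 9.
Step 3: Under H0 (random ordering), E[R] = 2*n_A*n_B/(n_A+n_B) + 1 = 2*8*8/16 + 1 = 9.0000.
        Var[R] = 2*n_A*n_B*(2*n_A*n_B - n_A - n_B) / ((n_A+n_B)^2 * (n_A+n_B-1)) = 14336/3840 = 3.7333.
        SD[R] = 1.9322.
Step 4: R = E[R], so z = 0 with no continuity correction.
Step 5: Two-sided p-value via normal approximation = 2*(1 - Phi(|z|)) = 1.000000.
Step 6: alpha = 0.1. fail to reject H0.

R = 9, z = 0.0000, p = 1.000000, fail to reject H0.


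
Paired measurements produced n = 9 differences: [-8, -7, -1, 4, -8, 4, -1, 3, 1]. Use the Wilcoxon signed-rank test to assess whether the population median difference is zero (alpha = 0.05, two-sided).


Step 1: Drop any zero differences (none here) and take |d_i|.
|d| = [8, 7, 1, 4, 8, 4, 1, 3, 1]
Step 2: Midrank |d_i| (ties get averaged ranks).
ranks: |8|->8.5, |7|->7, |1|->2, |4|->5.5, |8|->8.5, |4|->5.5, |1|->2, |3|->4, |1|->2
Step 3: Attach original signs; sum ranks with positive sign and with negative sign.
W+ = 5.5 + 5.5 + 4 + 2 = 17
W- = 8.5 + 7 + 2 + 8.5 + 2 = 28
(Check: W+ + W- = 45 should equal n(n+1)/2 = 45.)
Step 4: Test statistic W = min(W+, W-) = 17.
Step 5: Ties in |d|, so use the tie-corrected normal approximation.
        E[W] = n(n+1)/4 = 9*10/4 = 22.5.
        Tie groups: |d|=1 (t=3), |d|=4 (t=2), |d|=8 (t=2); sum(t^3 - t) = 36.
        Var[W] = n(n+1)(2n+1)/24 - sum(t^3-t)/48 = 1710/24 - 36/48 = 70.5.
        z = (W - E[W]) / sqrt(Var[W]) = (17 - 22.5) / 8.3964 = -0.6550.
        Two-sided p = 2*Phi(z) = 0.512442.
Step 6: alpha = 0.05. fail to reject H0.

W+ = 17, W- = 28, W = min = 17, p = 0.512442, fail to reject H0.


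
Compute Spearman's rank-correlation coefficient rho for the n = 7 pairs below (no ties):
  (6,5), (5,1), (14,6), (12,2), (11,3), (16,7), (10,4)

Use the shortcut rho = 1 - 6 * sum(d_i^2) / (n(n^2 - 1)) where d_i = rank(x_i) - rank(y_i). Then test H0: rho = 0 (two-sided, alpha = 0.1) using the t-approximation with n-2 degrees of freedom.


Step 1: Rank x and y separately (midranks; no ties here).
rank(x): 6->2, 5->1, 14->6, 12->5, 11->4, 16->7, 10->3
rank(y): 5->5, 1->1, 6->6, 2->2, 3->3, 7->7, 4->4
Step 2: d_i = R_x(i) - R_y(i); compute d_i^2.
  (2-5)^2=9, (1-1)^2=0, (6-6)^2=0, (5-2)^2=9, (4-3)^2=1, (7-7)^2=0, (3-4)^2=1
sum(d^2) = 20.
Step 3: rho = 1 - 6*20 / (7*(7^2 - 1)) = 1 - 120/336 = 0.642857.
Step 4: Under H0, t = rho * sqrt((n-2)/(1-rho^2)) = 1.8766 ~ t(5).
Step 5: Two-sided p-value from the t-distribution with 5 df = 0.119392.
Step 6: alpha = 0.1. fail to reject H0.

rho = 0.6429, p = 0.119392, fail to reject H0 at alpha = 0.1.


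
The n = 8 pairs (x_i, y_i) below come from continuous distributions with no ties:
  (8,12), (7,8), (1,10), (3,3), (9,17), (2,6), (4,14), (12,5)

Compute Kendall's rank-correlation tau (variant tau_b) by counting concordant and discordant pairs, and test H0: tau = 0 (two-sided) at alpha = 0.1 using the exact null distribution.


Step 1: Enumerate the 28 unordered pairs (i,j) with i<j and classify each by sign(x_j-x_i) * sign(y_j-y_i).
  (1,2):dx=-1,dy=-4->C; (1,3):dx=-7,dy=-2->C; (1,4):dx=-5,dy=-9->C; (1,5):dx=+1,dy=+5->C
  (1,6):dx=-6,dy=-6->C; (1,7):dx=-4,dy=+2->D; (1,8):dx=+4,dy=-7->D; (2,3):dx=-6,dy=+2->D
  (2,4):dx=-4,dy=-5->C; (2,5):dx=+2,dy=+9->C; (2,6):dx=-5,dy=-2->C; (2,7):dx=-3,dy=+6->D
  (2,8):dx=+5,dy=-3->D; (3,4):dx=+2,dy=-7->D; (3,5):dx=+8,dy=+7->C; (3,6):dx=+1,dy=-4->D
  (3,7):dx=+3,dy=+4->C; (3,8):dx=+11,dy=-5->D; (4,5):dx=+6,dy=+14->C; (4,6):dx=-1,dy=+3->D
  (4,7):dx=+1,dy=+11->C; (4,8):dx=+9,dy=+2->C; (5,6):dx=-7,dy=-11->C; (5,7):dx=-5,dy=-3->C
  (5,8):dx=+3,dy=-12->D; (6,7):dx=+2,dy=+8->C; (6,8):dx=+10,dy=-1->D; (7,8):dx=+8,dy=-9->D
Step 2: C = 16, D = 12, total pairs = 28.
Step 3: tau = (C - D)/(n(n-1)/2) = (16 - 12)/28 = 0.142857.
Step 4: Exact two-sided p-value (enumerate n! = 40320 permutations of y under H0): p = 0.719544.
Step 5: alpha = 0.1. fail to reject H0.

tau_b = 0.1429 (C=16, D=12), p = 0.719544, fail to reject H0.


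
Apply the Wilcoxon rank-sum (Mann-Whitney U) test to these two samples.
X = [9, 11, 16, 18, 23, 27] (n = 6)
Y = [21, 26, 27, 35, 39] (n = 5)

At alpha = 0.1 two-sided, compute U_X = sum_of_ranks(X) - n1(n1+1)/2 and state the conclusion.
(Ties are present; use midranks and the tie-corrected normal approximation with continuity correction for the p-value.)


Step 1: Combine and sort all 11 observations; assign midranks.
sorted (value, group): (9,X), (11,X), (16,X), (18,X), (21,Y), (23,X), (26,Y), (27,X), (27,Y), (35,Y), (39,Y)
ranks: 9->1, 11->2, 16->3, 18->4, 21->5, 23->6, 26->7, 27->8.5, 27->8.5, 35->10, 39->11
Step 2: Rank sum for X: R1 = 1 + 2 + 3 + 4 + 6 + 8.5 = 24.5.
Step 3: U_X = R1 - n1(n1+1)/2 = 24.5 - 6*7/2 = 24.5 - 21 = 3.5.
       U_Y = n1*n2 - U_X = 30 - 3.5 = 26.5.
Step 4: Ties are present, so use the tie-corrected normal approximation (with continuity correction) for the p-value.
Step 5: p-value = 0.044126; compare to alpha = 0.1. reject H0.

U_X = 3.5, p = 0.044126, reject H0 at alpha = 0.1.


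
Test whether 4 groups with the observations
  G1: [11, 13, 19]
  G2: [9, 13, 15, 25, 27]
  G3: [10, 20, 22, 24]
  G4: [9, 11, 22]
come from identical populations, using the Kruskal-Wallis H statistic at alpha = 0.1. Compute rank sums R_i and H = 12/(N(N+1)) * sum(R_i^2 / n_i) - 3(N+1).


Step 1: Combine all N = 15 observations and assign midranks.
sorted (value, group, rank): (9,G2,1.5), (9,G4,1.5), (10,G3,3), (11,G1,4.5), (11,G4,4.5), (13,G1,6.5), (13,G2,6.5), (15,G2,8), (19,G1,9), (20,G3,10), (22,G3,11.5), (22,G4,11.5), (24,G3,13), (25,G2,14), (27,G2,15)
Step 2: Sum ranks within each group.
R_1 = 20 (n_1 = 3)
R_2 = 45 (n_2 = 5)
R_3 = 37.5 (n_3 = 4)
R_4 = 17.5 (n_4 = 3)
Step 3: H = 12/(N(N+1)) * sum(R_i^2/n_i) - 3(N+1)
     = 12/(15*16) * (20^2/3 + 45^2/5 + 37.5^2/4 + 17.5^2/3) - 3*16
     = 0.050000 * 991.979 - 48
     = 1.598958.
Step 4: Ties present; correction factor C = 1 - 24/(15^3 - 15) = 0.992857. Corrected H = 1.598958 / 0.992857 = 1.610462.
Step 5: Under H0, H ~ chi^2(3); p-value = 0.657020.
Step 6: alpha = 0.1. fail to reject H0.

H = 1.6105, df = 3, p = 0.657020, fail to reject H0.


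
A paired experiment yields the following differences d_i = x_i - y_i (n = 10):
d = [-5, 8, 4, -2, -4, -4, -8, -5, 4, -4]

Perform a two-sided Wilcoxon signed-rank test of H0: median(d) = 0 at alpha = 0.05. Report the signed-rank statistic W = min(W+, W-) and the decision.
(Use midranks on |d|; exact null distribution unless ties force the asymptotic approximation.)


Step 1: Drop any zero differences (none here) and take |d_i|.
|d| = [5, 8, 4, 2, 4, 4, 8, 5, 4, 4]
Step 2: Midrank |d_i| (ties get averaged ranks).
ranks: |5|->7.5, |8|->9.5, |4|->4, |2|->1, |4|->4, |4|->4, |8|->9.5, |5|->7.5, |4|->4, |4|->4
Step 3: Attach original signs; sum ranks with positive sign and with negative sign.
W+ = 9.5 + 4 + 4 = 17.5
W- = 7.5 + 1 + 4 + 4 + 9.5 + 7.5 + 4 = 37.5
(Check: W+ + W- = 55 should equal n(n+1)/2 = 55.)
Step 4: Test statistic W = min(W+, W-) = 17.5.
Step 5: Ties in |d|, so use the tie-corrected normal approximation.
        E[W] = n(n+1)/4 = 10*11/4 = 27.5.
        Tie groups: |d|=4 (t=5), |d|=5 (t=2), |d|=8 (t=2); sum(t^3 - t) = 132.
        Var[W] = n(n+1)(2n+1)/24 - sum(t^3-t)/48 = 2310/24 - 132/48 = 93.5.
        z = (W - E[W]) / sqrt(Var[W]) = (17.5 - 27.5) / 9.6695 = -1.0342.
        Two-sided p = 2*Phi(z) = 0.301054.
Step 6: alpha = 0.05. fail to reject H0.

W+ = 17.5, W- = 37.5, W = min = 17.5, p = 0.301054, fail to reject H0.


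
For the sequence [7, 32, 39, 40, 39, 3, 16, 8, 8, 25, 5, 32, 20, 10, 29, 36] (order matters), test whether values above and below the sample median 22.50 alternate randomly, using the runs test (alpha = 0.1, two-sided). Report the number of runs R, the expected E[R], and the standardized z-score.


Step 1: Compute median = 22.50; label A = above, B = below.
Labels in order: BAAAABBBBABABBAA  (n_A = 8, n_B = 8)
Step 2: Count runs R = 8.
Step 3: Under H0 (random ordering), E[R] = 2*n_A*n_B/(n_A+n_B) + 1 = 2*8*8/16 + 1 = 9.0000.
        Var[R] = 2*n_A*n_B*(2*n_A*n_B - n_A - n_B) / ((n_A+n_B)^2 * (n_A+n_B-1)) = 14336/3840 = 3.7333.
        SD[R] = 1.9322.
Step 4: Continuity-corrected z = (R + 0.5 - E[R]) / SD[R] = (8 + 0.5 - 9.0000) / 1.9322 = -0.2588.
Step 5: Two-sided p-value via normal approximation = 2*(1 - Phi(|z|)) = 0.795809.
Step 6: alpha = 0.1. fail to reject H0.

R = 8, z = -0.2588, p = 0.795809, fail to reject H0.


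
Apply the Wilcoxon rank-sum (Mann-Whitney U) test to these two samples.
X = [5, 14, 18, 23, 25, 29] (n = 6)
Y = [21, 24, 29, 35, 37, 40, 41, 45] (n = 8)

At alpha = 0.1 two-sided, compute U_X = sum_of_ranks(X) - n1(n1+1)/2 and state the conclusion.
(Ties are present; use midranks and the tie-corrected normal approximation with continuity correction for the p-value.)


Step 1: Combine and sort all 14 observations; assign midranks.
sorted (value, group): (5,X), (14,X), (18,X), (21,Y), (23,X), (24,Y), (25,X), (29,X), (29,Y), (35,Y), (37,Y), (40,Y), (41,Y), (45,Y)
ranks: 5->1, 14->2, 18->3, 21->4, 23->5, 24->6, 25->7, 29->8.5, 29->8.5, 35->10, 37->11, 40->12, 41->13, 45->14
Step 2: Rank sum for X: R1 = 1 + 2 + 3 + 5 + 7 + 8.5 = 26.5.
Step 3: U_X = R1 - n1(n1+1)/2 = 26.5 - 6*7/2 = 26.5 - 21 = 5.5.
       U_Y = n1*n2 - U_X = 48 - 5.5 = 42.5.
Step 4: Ties are present, so use the tie-corrected normal approximation (with continuity correction) for the p-value.
Step 5: p-value = 0.020000; compare to alpha = 0.1. reject H0.

U_X = 5.5, p = 0.020000, reject H0 at alpha = 0.1.


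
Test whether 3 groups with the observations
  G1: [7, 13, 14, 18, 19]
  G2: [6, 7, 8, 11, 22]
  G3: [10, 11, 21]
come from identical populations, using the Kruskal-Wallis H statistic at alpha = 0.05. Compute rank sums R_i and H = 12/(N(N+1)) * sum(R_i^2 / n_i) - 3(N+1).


Step 1: Combine all N = 13 observations and assign midranks.
sorted (value, group, rank): (6,G2,1), (7,G1,2.5), (7,G2,2.5), (8,G2,4), (10,G3,5), (11,G2,6.5), (11,G3,6.5), (13,G1,8), (14,G1,9), (18,G1,10), (19,G1,11), (21,G3,12), (22,G2,13)
Step 2: Sum ranks within each group.
R_1 = 40.5 (n_1 = 5)
R_2 = 27 (n_2 = 5)
R_3 = 23.5 (n_3 = 3)
Step 3: H = 12/(N(N+1)) * sum(R_i^2/n_i) - 3(N+1)
     = 12/(13*14) * (40.5^2/5 + 27^2/5 + 23.5^2/3) - 3*14
     = 0.065934 * 657.933 - 42
     = 1.380220.
Step 4: Ties present; correction factor C = 1 - 12/(13^3 - 13) = 0.994505. Corrected H = 1.380220 / 0.994505 = 1.387845.
Step 5: Under H0, H ~ chi^2(2); p-value = 0.499612.
Step 6: alpha = 0.05. fail to reject H0.

H = 1.3878, df = 2, p = 0.499612, fail to reject H0.


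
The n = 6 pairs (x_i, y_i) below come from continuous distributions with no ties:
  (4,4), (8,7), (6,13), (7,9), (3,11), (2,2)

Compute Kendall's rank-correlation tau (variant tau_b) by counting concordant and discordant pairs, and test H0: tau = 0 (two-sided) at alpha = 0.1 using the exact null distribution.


Step 1: Enumerate the 15 unordered pairs (i,j) with i<j and classify each by sign(x_j-x_i) * sign(y_j-y_i).
  (1,2):dx=+4,dy=+3->C; (1,3):dx=+2,dy=+9->C; (1,4):dx=+3,dy=+5->C; (1,5):dx=-1,dy=+7->D
  (1,6):dx=-2,dy=-2->C; (2,3):dx=-2,dy=+6->D; (2,4):dx=-1,dy=+2->D; (2,5):dx=-5,dy=+4->D
  (2,6):dx=-6,dy=-5->C; (3,4):dx=+1,dy=-4->D; (3,5):dx=-3,dy=-2->C; (3,6):dx=-4,dy=-11->C
  (4,5):dx=-4,dy=+2->D; (4,6):dx=-5,dy=-7->C; (5,6):dx=-1,dy=-9->C
Step 2: C = 9, D = 6, total pairs = 15.
Step 3: tau = (C - D)/(n(n-1)/2) = (9 - 6)/15 = 0.200000.
Step 4: Exact two-sided p-value (enumerate n! = 720 permutations of y under H0): p = 0.719444.
Step 5: alpha = 0.1. fail to reject H0.

tau_b = 0.2000 (C=9, D=6), p = 0.719444, fail to reject H0.


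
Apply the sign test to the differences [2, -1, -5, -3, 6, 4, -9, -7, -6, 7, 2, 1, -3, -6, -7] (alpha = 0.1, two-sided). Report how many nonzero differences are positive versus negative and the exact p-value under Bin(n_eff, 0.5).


Step 1: Discard zero differences. Original n = 15; n_eff = number of nonzero differences = 15.
Nonzero differences (with sign): +2, -1, -5, -3, +6, +4, -9, -7, -6, +7, +2, +1, -3, -6, -7
Step 2: Count signs: positive = 6, negative = 9.
Step 3: Under H0: P(positive) = 0.5, so the number of positives S ~ Bin(15, 0.5).
Step 4: Two-sided exact p-value = sum of Bin(15,0.5) probabilities at or below the observed probability = 0.607239.
Step 5: alpha = 0.1. fail to reject H0.

n_eff = 15, pos = 6, neg = 9, p = 0.607239, fail to reject H0.


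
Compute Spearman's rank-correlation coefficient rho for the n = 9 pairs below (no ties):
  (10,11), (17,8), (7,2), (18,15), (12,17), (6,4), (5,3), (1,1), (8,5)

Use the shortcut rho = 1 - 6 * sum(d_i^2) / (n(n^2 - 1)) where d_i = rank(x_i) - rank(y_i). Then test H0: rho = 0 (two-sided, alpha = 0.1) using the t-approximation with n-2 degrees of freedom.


Step 1: Rank x and y separately (midranks; no ties here).
rank(x): 10->6, 17->8, 7->4, 18->9, 12->7, 6->3, 5->2, 1->1, 8->5
rank(y): 11->7, 8->6, 2->2, 15->8, 17->9, 4->4, 3->3, 1->1, 5->5
Step 2: d_i = R_x(i) - R_y(i); compute d_i^2.
  (6-7)^2=1, (8-6)^2=4, (4-2)^2=4, (9-8)^2=1, (7-9)^2=4, (3-4)^2=1, (2-3)^2=1, (1-1)^2=0, (5-5)^2=0
sum(d^2) = 16.
Step 3: rho = 1 - 6*16 / (9*(9^2 - 1)) = 1 - 96/720 = 0.866667.
Step 4: Under H0, t = rho * sqrt((n-2)/(1-rho^2)) = 4.5962 ~ t(7).
Step 5: Two-sided p-value from the t-distribution with 7 df = 0.002495.
Step 6: alpha = 0.1. reject H0.

rho = 0.8667, p = 0.002495, reject H0 at alpha = 0.1.


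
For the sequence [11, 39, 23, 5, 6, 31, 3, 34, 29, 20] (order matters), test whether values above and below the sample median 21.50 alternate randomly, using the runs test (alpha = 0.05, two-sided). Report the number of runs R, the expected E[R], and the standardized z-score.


Step 1: Compute median = 21.50; label A = above, B = below.
Labels in order: BAABBABAAB  (n_A = 5, n_B = 5)
Step 2: Count runs R = 7.
Step 3: Under H0 (random ordering), E[R] = 2*n_A*n_B/(n_A+n_B) + 1 = 2*5*5/10 + 1 = 6.0000.
        Var[R] = 2*n_A*n_B*(2*n_A*n_B - n_A - n_B) / ((n_A+n_B)^2 * (n_A+n_B-1)) = 2000/900 = 2.2222.
        SD[R] = 1.4907.
Step 4: Continuity-corrected z = (R - 0.5 - E[R]) / SD[R] = (7 - 0.5 - 6.0000) / 1.4907 = 0.3354.
Step 5: Two-sided p-value via normal approximation = 2*(1 - Phi(|z|)) = 0.737316.
Step 6: alpha = 0.05. fail to reject H0.

R = 7, z = 0.3354, p = 0.737316, fail to reject H0.


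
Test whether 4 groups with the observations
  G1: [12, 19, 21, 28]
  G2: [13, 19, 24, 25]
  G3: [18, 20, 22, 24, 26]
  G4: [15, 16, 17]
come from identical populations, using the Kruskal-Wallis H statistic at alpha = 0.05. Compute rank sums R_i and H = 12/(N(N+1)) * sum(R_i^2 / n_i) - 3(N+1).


Step 1: Combine all N = 16 observations and assign midranks.
sorted (value, group, rank): (12,G1,1), (13,G2,2), (15,G4,3), (16,G4,4), (17,G4,5), (18,G3,6), (19,G1,7.5), (19,G2,7.5), (20,G3,9), (21,G1,10), (22,G3,11), (24,G2,12.5), (24,G3,12.5), (25,G2,14), (26,G3,15), (28,G1,16)
Step 2: Sum ranks within each group.
R_1 = 34.5 (n_1 = 4)
R_2 = 36 (n_2 = 4)
R_3 = 53.5 (n_3 = 5)
R_4 = 12 (n_4 = 3)
Step 3: H = 12/(N(N+1)) * sum(R_i^2/n_i) - 3(N+1)
     = 12/(16*17) * (34.5^2/4 + 36^2/4 + 53.5^2/5 + 12^2/3) - 3*17
     = 0.044118 * 1242.01 - 51
     = 3.794669.
Step 4: Ties present; correction factor C = 1 - 12/(16^3 - 16) = 0.997059. Corrected H = 3.794669 / 0.997059 = 3.805863.
Step 5: Under H0, H ~ chi^2(3); p-value = 0.283205.
Step 6: alpha = 0.05. fail to reject H0.

H = 3.8059, df = 3, p = 0.283205, fail to reject H0.


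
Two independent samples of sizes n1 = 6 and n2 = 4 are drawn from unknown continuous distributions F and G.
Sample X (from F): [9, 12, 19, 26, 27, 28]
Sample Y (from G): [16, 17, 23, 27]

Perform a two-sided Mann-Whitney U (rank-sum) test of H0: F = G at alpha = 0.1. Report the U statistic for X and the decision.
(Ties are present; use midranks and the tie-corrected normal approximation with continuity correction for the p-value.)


Step 1: Combine and sort all 10 observations; assign midranks.
sorted (value, group): (9,X), (12,X), (16,Y), (17,Y), (19,X), (23,Y), (26,X), (27,X), (27,Y), (28,X)
ranks: 9->1, 12->2, 16->3, 17->4, 19->5, 23->6, 26->7, 27->8.5, 27->8.5, 28->10
Step 2: Rank sum for X: R1 = 1 + 2 + 5 + 7 + 8.5 + 10 = 33.5.
Step 3: U_X = R1 - n1(n1+1)/2 = 33.5 - 6*7/2 = 33.5 - 21 = 12.5.
       U_Y = n1*n2 - U_X = 24 - 12.5 = 11.5.
Step 4: Ties are present, so use the tie-corrected normal approximation (with continuity correction) for the p-value.
Step 5: p-value = 1.000000; compare to alpha = 0.1. fail to reject H0.

U_X = 12.5, p = 1.000000, fail to reject H0 at alpha = 0.1.


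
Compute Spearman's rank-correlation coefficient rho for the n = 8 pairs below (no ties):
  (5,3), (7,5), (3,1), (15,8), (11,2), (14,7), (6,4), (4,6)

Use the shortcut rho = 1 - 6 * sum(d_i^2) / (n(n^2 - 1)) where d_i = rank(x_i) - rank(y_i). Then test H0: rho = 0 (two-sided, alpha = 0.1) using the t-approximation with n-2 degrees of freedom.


Step 1: Rank x and y separately (midranks; no ties here).
rank(x): 5->3, 7->5, 3->1, 15->8, 11->6, 14->7, 6->4, 4->2
rank(y): 3->3, 5->5, 1->1, 8->8, 2->2, 7->7, 4->4, 6->6
Step 2: d_i = R_x(i) - R_y(i); compute d_i^2.
  (3-3)^2=0, (5-5)^2=0, (1-1)^2=0, (8-8)^2=0, (6-2)^2=16, (7-7)^2=0, (4-4)^2=0, (2-6)^2=16
sum(d^2) = 32.
Step 3: rho = 1 - 6*32 / (8*(8^2 - 1)) = 1 - 192/504 = 0.619048.
Step 4: Under H0, t = rho * sqrt((n-2)/(1-rho^2)) = 1.9308 ~ t(6).
Step 5: Two-sided p-value from the t-distribution with 6 df = 0.101733.
Step 6: alpha = 0.1. fail to reject H0.

rho = 0.6190, p = 0.101733, fail to reject H0 at alpha = 0.1.


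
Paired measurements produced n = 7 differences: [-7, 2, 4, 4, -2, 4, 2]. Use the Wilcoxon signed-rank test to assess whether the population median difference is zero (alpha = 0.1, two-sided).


Step 1: Drop any zero differences (none here) and take |d_i|.
|d| = [7, 2, 4, 4, 2, 4, 2]
Step 2: Midrank |d_i| (ties get averaged ranks).
ranks: |7|->7, |2|->2, |4|->5, |4|->5, |2|->2, |4|->5, |2|->2
Step 3: Attach original signs; sum ranks with positive sign and with negative sign.
W+ = 2 + 5 + 5 + 5 + 2 = 19
W- = 7 + 2 = 9
(Check: W+ + W- = 28 should equal n(n+1)/2 = 28.)
Step 4: Test statistic W = min(W+, W-) = 9.
Step 5: Ties in |d|, so use the tie-corrected normal approximation.
        E[W] = n(n+1)/4 = 7*8/4 = 14.
        Tie groups: |d|=2 (t=3), |d|=4 (t=3); sum(t^3 - t) = 48.
        Var[W] = n(n+1)(2n+1)/24 - sum(t^3-t)/48 = 840/24 - 48/48 = 34.
        z = (W - E[W]) / sqrt(Var[W]) = (9 - 14) / 5.8310 = -0.8575.
        Two-sided p = 2*Phi(z) = 0.391173.
Step 6: alpha = 0.1. fail to reject H0.

W+ = 19, W- = 9, W = min = 9, p = 0.391173, fail to reject H0.


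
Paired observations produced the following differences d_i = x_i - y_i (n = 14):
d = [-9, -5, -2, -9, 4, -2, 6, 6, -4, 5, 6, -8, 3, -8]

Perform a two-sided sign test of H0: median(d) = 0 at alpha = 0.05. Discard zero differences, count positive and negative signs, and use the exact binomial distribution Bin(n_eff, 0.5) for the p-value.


Step 1: Discard zero differences. Original n = 14; n_eff = number of nonzero differences = 14.
Nonzero differences (with sign): -9, -5, -2, -9, +4, -2, +6, +6, -4, +5, +6, -8, +3, -8
Step 2: Count signs: positive = 6, negative = 8.
Step 3: Under H0: P(positive) = 0.5, so the number of positives S ~ Bin(14, 0.5).
Step 4: Two-sided exact p-value = sum of Bin(14,0.5) probabilities at or below the observed probability = 0.790527.
Step 5: alpha = 0.05. fail to reject H0.

n_eff = 14, pos = 6, neg = 8, p = 0.790527, fail to reject H0.


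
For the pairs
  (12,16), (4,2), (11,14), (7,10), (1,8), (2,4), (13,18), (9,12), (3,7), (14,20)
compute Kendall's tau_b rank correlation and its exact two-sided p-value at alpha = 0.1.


Step 1: Enumerate the 45 unordered pairs (i,j) with i<j and classify each by sign(x_j-x_i) * sign(y_j-y_i).
  (1,2):dx=-8,dy=-14->C; (1,3):dx=-1,dy=-2->C; (1,4):dx=-5,dy=-6->C; (1,5):dx=-11,dy=-8->C
  (1,6):dx=-10,dy=-12->C; (1,7):dx=+1,dy=+2->C; (1,8):dx=-3,dy=-4->C; (1,9):dx=-9,dy=-9->C
  (1,10):dx=+2,dy=+4->C; (2,3):dx=+7,dy=+12->C; (2,4):dx=+3,dy=+8->C; (2,5):dx=-3,dy=+6->D
  (2,6):dx=-2,dy=+2->D; (2,7):dx=+9,dy=+16->C; (2,8):dx=+5,dy=+10->C; (2,9):dx=-1,dy=+5->D
  (2,10):dx=+10,dy=+18->C; (3,4):dx=-4,dy=-4->C; (3,5):dx=-10,dy=-6->C; (3,6):dx=-9,dy=-10->C
  (3,7):dx=+2,dy=+4->C; (3,8):dx=-2,dy=-2->C; (3,9):dx=-8,dy=-7->C; (3,10):dx=+3,dy=+6->C
  (4,5):dx=-6,dy=-2->C; (4,6):dx=-5,dy=-6->C; (4,7):dx=+6,dy=+8->C; (4,8):dx=+2,dy=+2->C
  (4,9):dx=-4,dy=-3->C; (4,10):dx=+7,dy=+10->C; (5,6):dx=+1,dy=-4->D; (5,7):dx=+12,dy=+10->C
  (5,8):dx=+8,dy=+4->C; (5,9):dx=+2,dy=-1->D; (5,10):dx=+13,dy=+12->C; (6,7):dx=+11,dy=+14->C
  (6,8):dx=+7,dy=+8->C; (6,9):dx=+1,dy=+3->C; (6,10):dx=+12,dy=+16->C; (7,8):dx=-4,dy=-6->C
  (7,9):dx=-10,dy=-11->C; (7,10):dx=+1,dy=+2->C; (8,9):dx=-6,dy=-5->C; (8,10):dx=+5,dy=+8->C
  (9,10):dx=+11,dy=+13->C
Step 2: C = 40, D = 5, total pairs = 45.
Step 3: tau = (C - D)/(n(n-1)/2) = (40 - 5)/45 = 0.777778.
Step 4: Exact two-sided p-value (enumerate n! = 3628800 permutations of y under H0): p = 0.000946.
Step 5: alpha = 0.1. reject H0.

tau_b = 0.7778 (C=40, D=5), p = 0.000946, reject H0.


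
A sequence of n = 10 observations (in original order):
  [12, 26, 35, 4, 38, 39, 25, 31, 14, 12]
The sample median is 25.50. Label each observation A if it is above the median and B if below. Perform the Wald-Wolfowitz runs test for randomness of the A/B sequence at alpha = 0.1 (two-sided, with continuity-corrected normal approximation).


Step 1: Compute median = 25.50; label A = above, B = below.
Labels in order: BAABAABABB  (n_A = 5, n_B = 5)
Step 2: Count runs R = 7.
Step 3: Under H0 (random ordering), E[R] = 2*n_A*n_B/(n_A+n_B) + 1 = 2*5*5/10 + 1 = 6.0000.
        Var[R] = 2*n_A*n_B*(2*n_A*n_B - n_A - n_B) / ((n_A+n_B)^2 * (n_A+n_B-1)) = 2000/900 = 2.2222.
        SD[R] = 1.4907.
Step 4: Continuity-corrected z = (R - 0.5 - E[R]) / SD[R] = (7 - 0.5 - 6.0000) / 1.4907 = 0.3354.
Step 5: Two-sided p-value via normal approximation = 2*(1 - Phi(|z|)) = 0.737316.
Step 6: alpha = 0.1. fail to reject H0.

R = 7, z = 0.3354, p = 0.737316, fail to reject H0.


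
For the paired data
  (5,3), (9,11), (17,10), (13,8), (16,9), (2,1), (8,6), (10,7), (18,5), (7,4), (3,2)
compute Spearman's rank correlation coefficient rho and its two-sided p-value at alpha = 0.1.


Step 1: Rank x and y separately (midranks; no ties here).
rank(x): 5->3, 9->6, 17->10, 13->8, 16->9, 2->1, 8->5, 10->7, 18->11, 7->4, 3->2
rank(y): 3->3, 11->11, 10->10, 8->8, 9->9, 1->1, 6->6, 7->7, 5->5, 4->4, 2->2
Step 2: d_i = R_x(i) - R_y(i); compute d_i^2.
  (3-3)^2=0, (6-11)^2=25, (10-10)^2=0, (8-8)^2=0, (9-9)^2=0, (1-1)^2=0, (5-6)^2=1, (7-7)^2=0, (11-5)^2=36, (4-4)^2=0, (2-2)^2=0
sum(d^2) = 62.
Step 3: rho = 1 - 6*62 / (11*(11^2 - 1)) = 1 - 372/1320 = 0.718182.
Step 4: Under H0, t = rho * sqrt((n-2)/(1-rho^2)) = 3.0963 ~ t(9).
Step 5: Two-sided p-value from the t-distribution with 9 df = 0.012800.
Step 6: alpha = 0.1. reject H0.

rho = 0.7182, p = 0.012800, reject H0 at alpha = 0.1.


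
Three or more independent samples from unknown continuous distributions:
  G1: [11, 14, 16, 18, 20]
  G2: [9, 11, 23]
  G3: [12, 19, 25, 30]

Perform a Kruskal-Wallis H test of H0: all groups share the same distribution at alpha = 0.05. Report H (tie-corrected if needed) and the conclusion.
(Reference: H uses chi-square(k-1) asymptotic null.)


Step 1: Combine all N = 12 observations and assign midranks.
sorted (value, group, rank): (9,G2,1), (11,G1,2.5), (11,G2,2.5), (12,G3,4), (14,G1,5), (16,G1,6), (18,G1,7), (19,G3,8), (20,G1,9), (23,G2,10), (25,G3,11), (30,G3,12)
Step 2: Sum ranks within each group.
R_1 = 29.5 (n_1 = 5)
R_2 = 13.5 (n_2 = 3)
R_3 = 35 (n_3 = 4)
Step 3: H = 12/(N(N+1)) * sum(R_i^2/n_i) - 3(N+1)
     = 12/(12*13) * (29.5^2/5 + 13.5^2/3 + 35^2/4) - 3*13
     = 0.076923 * 541.05 - 39
     = 2.619231.
Step 4: Ties present; correction factor C = 1 - 6/(12^3 - 12) = 0.996503. Corrected H = 2.619231 / 0.996503 = 2.628421.
Step 5: Under H0, H ~ chi^2(2); p-value = 0.268686.
Step 6: alpha = 0.05. fail to reject H0.

H = 2.6284, df = 2, p = 0.268686, fail to reject H0.


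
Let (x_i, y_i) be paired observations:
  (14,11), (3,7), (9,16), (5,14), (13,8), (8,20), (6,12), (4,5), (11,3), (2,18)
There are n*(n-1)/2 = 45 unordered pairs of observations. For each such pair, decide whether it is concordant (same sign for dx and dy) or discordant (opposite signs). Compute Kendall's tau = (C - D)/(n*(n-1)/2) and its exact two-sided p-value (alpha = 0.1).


Step 1: Enumerate the 45 unordered pairs (i,j) with i<j and classify each by sign(x_j-x_i) * sign(y_j-y_i).
  (1,2):dx=-11,dy=-4->C; (1,3):dx=-5,dy=+5->D; (1,4):dx=-9,dy=+3->D; (1,5):dx=-1,dy=-3->C
  (1,6):dx=-6,dy=+9->D; (1,7):dx=-8,dy=+1->D; (1,8):dx=-10,dy=-6->C; (1,9):dx=-3,dy=-8->C
  (1,10):dx=-12,dy=+7->D; (2,3):dx=+6,dy=+9->C; (2,4):dx=+2,dy=+7->C; (2,5):dx=+10,dy=+1->C
  (2,6):dx=+5,dy=+13->C; (2,7):dx=+3,dy=+5->C; (2,8):dx=+1,dy=-2->D; (2,9):dx=+8,dy=-4->D
  (2,10):dx=-1,dy=+11->D; (3,4):dx=-4,dy=-2->C; (3,5):dx=+4,dy=-8->D; (3,6):dx=-1,dy=+4->D
  (3,7):dx=-3,dy=-4->C; (3,8):dx=-5,dy=-11->C; (3,9):dx=+2,dy=-13->D; (3,10):dx=-7,dy=+2->D
  (4,5):dx=+8,dy=-6->D; (4,6):dx=+3,dy=+6->C; (4,7):dx=+1,dy=-2->D; (4,8):dx=-1,dy=-9->C
  (4,9):dx=+6,dy=-11->D; (4,10):dx=-3,dy=+4->D; (5,6):dx=-5,dy=+12->D; (5,7):dx=-7,dy=+4->D
  (5,8):dx=-9,dy=-3->C; (5,9):dx=-2,dy=-5->C; (5,10):dx=-11,dy=+10->D; (6,7):dx=-2,dy=-8->C
  (6,8):dx=-4,dy=-15->C; (6,9):dx=+3,dy=-17->D; (6,10):dx=-6,dy=-2->C; (7,8):dx=-2,dy=-7->C
  (7,9):dx=+5,dy=-9->D; (7,10):dx=-4,dy=+6->D; (8,9):dx=+7,dy=-2->D; (8,10):dx=-2,dy=+13->D
  (9,10):dx=-9,dy=+15->D
Step 2: C = 20, D = 25, total pairs = 45.
Step 3: tau = (C - D)/(n(n-1)/2) = (20 - 25)/45 = -0.111111.
Step 4: Exact two-sided p-value (enumerate n! = 3628800 permutations of y under H0): p = 0.727490.
Step 5: alpha = 0.1. fail to reject H0.

tau_b = -0.1111 (C=20, D=25), p = 0.727490, fail to reject H0.


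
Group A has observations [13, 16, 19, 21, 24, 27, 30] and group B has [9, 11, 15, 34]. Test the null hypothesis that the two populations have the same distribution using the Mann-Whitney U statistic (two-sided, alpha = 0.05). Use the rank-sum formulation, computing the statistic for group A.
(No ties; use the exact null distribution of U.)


Step 1: Combine and sort all 11 observations; assign midranks.
sorted (value, group): (9,Y), (11,Y), (13,X), (15,Y), (16,X), (19,X), (21,X), (24,X), (27,X), (30,X), (34,Y)
ranks: 9->1, 11->2, 13->3, 15->4, 16->5, 19->6, 21->7, 24->8, 27->9, 30->10, 34->11
Step 2: Rank sum for X: R1 = 3 + 5 + 6 + 7 + 8 + 9 + 10 = 48.
Step 3: U_X = R1 - n1(n1+1)/2 = 48 - 7*8/2 = 48 - 28 = 20.
       U_Y = n1*n2 - U_X = 28 - 20 = 8.
Step 4: No ties, so the exact null distribution of U (based on enumerating the C(11,7) = 330 equally likely rank assignments) gives the two-sided p-value.
Step 5: p-value = 0.315152; compare to alpha = 0.05. fail to reject H0.

U_X = 20, p = 0.315152, fail to reject H0 at alpha = 0.05.


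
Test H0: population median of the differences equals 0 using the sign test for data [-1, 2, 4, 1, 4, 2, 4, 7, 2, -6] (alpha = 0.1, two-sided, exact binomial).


Step 1: Discard zero differences. Original n = 10; n_eff = number of nonzero differences = 10.
Nonzero differences (with sign): -1, +2, +4, +1, +4, +2, +4, +7, +2, -6
Step 2: Count signs: positive = 8, negative = 2.
Step 3: Under H0: P(positive) = 0.5, so the number of positives S ~ Bin(10, 0.5).
Step 4: Two-sided exact p-value = sum of Bin(10,0.5) probabilities at or below the observed probability = 0.109375.
Step 5: alpha = 0.1. fail to reject H0.

n_eff = 10, pos = 8, neg = 2, p = 0.109375, fail to reject H0.


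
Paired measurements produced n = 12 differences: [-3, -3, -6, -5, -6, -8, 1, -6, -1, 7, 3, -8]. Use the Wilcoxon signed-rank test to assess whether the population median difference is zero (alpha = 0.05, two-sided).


Step 1: Drop any zero differences (none here) and take |d_i|.
|d| = [3, 3, 6, 5, 6, 8, 1, 6, 1, 7, 3, 8]
Step 2: Midrank |d_i| (ties get averaged ranks).
ranks: |3|->4, |3|->4, |6|->8, |5|->6, |6|->8, |8|->11.5, |1|->1.5, |6|->8, |1|->1.5, |7|->10, |3|->4, |8|->11.5
Step 3: Attach original signs; sum ranks with positive sign and with negative sign.
W+ = 1.5 + 10 + 4 = 15.5
W- = 4 + 4 + 8 + 6 + 8 + 11.5 + 8 + 1.5 + 11.5 = 62.5
(Check: W+ + W- = 78 should equal n(n+1)/2 = 78.)
Step 4: Test statistic W = min(W+, W-) = 15.5.
Step 5: Ties in |d|, so use the tie-corrected normal approximation.
        E[W] = n(n+1)/4 = 12*13/4 = 39.
        Tie groups: |d|=1 (t=2), |d|=3 (t=3), |d|=6 (t=3), |d|=8 (t=2); sum(t^3 - t) = 60.
        Var[W] = n(n+1)(2n+1)/24 - sum(t^3-t)/48 = 3900/24 - 60/48 = 161.25.
        z = (W - E[W]) / sqrt(Var[W]) = (15.5 - 39) / 12.6984 = -1.8506.
        Two-sided p = 2*Phi(z) = 0.064224.
Step 6: alpha = 0.05. fail to reject H0.

W+ = 15.5, W- = 62.5, W = min = 15.5, p = 0.064224, fail to reject H0.


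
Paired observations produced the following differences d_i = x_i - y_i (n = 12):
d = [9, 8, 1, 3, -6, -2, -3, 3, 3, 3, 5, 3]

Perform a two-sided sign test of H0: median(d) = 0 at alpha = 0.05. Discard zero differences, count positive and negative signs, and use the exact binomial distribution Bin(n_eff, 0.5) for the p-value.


Step 1: Discard zero differences. Original n = 12; n_eff = number of nonzero differences = 12.
Nonzero differences (with sign): +9, +8, +1, +3, -6, -2, -3, +3, +3, +3, +5, +3
Step 2: Count signs: positive = 9, negative = 3.
Step 3: Under H0: P(positive) = 0.5, so the number of positives S ~ Bin(12, 0.5).
Step 4: Two-sided exact p-value = sum of Bin(12,0.5) probabilities at or below the observed probability = 0.145996.
Step 5: alpha = 0.05. fail to reject H0.

n_eff = 12, pos = 9, neg = 3, p = 0.145996, fail to reject H0.


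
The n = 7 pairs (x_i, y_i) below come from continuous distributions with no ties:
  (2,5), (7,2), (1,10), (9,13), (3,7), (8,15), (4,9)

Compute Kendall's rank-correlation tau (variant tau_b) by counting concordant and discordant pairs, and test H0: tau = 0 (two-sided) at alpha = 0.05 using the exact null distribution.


Step 1: Enumerate the 21 unordered pairs (i,j) with i<j and classify each by sign(x_j-x_i) * sign(y_j-y_i).
  (1,2):dx=+5,dy=-3->D; (1,3):dx=-1,dy=+5->D; (1,4):dx=+7,dy=+8->C; (1,5):dx=+1,dy=+2->C
  (1,6):dx=+6,dy=+10->C; (1,7):dx=+2,dy=+4->C; (2,3):dx=-6,dy=+8->D; (2,4):dx=+2,dy=+11->C
  (2,5):dx=-4,dy=+5->D; (2,6):dx=+1,dy=+13->C; (2,7):dx=-3,dy=+7->D; (3,4):dx=+8,dy=+3->C
  (3,5):dx=+2,dy=-3->D; (3,6):dx=+7,dy=+5->C; (3,7):dx=+3,dy=-1->D; (4,5):dx=-6,dy=-6->C
  (4,6):dx=-1,dy=+2->D; (4,7):dx=-5,dy=-4->C; (5,6):dx=+5,dy=+8->C; (5,7):dx=+1,dy=+2->C
  (6,7):dx=-4,dy=-6->C
Step 2: C = 13, D = 8, total pairs = 21.
Step 3: tau = (C - D)/(n(n-1)/2) = (13 - 8)/21 = 0.238095.
Step 4: Exact two-sided p-value (enumerate n! = 5040 permutations of y under H0): p = 0.561905.
Step 5: alpha = 0.05. fail to reject H0.

tau_b = 0.2381 (C=13, D=8), p = 0.561905, fail to reject H0.


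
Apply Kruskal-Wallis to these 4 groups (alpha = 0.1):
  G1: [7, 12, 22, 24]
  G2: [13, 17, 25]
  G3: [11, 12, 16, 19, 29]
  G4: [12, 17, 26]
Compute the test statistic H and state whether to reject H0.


Step 1: Combine all N = 15 observations and assign midranks.
sorted (value, group, rank): (7,G1,1), (11,G3,2), (12,G1,4), (12,G3,4), (12,G4,4), (13,G2,6), (16,G3,7), (17,G2,8.5), (17,G4,8.5), (19,G3,10), (22,G1,11), (24,G1,12), (25,G2,13), (26,G4,14), (29,G3,15)
Step 2: Sum ranks within each group.
R_1 = 28 (n_1 = 4)
R_2 = 27.5 (n_2 = 3)
R_3 = 38 (n_3 = 5)
R_4 = 26.5 (n_4 = 3)
Step 3: H = 12/(N(N+1)) * sum(R_i^2/n_i) - 3(N+1)
     = 12/(15*16) * (28^2/4 + 27.5^2/3 + 38^2/5 + 26.5^2/3) - 3*16
     = 0.050000 * 970.967 - 48
     = 0.548333.
Step 4: Ties present; correction factor C = 1 - 30/(15^3 - 15) = 0.991071. Corrected H = 0.548333 / 0.991071 = 0.553273.
Step 5: Under H0, H ~ chi^2(3); p-value = 0.907041.
Step 6: alpha = 0.1. fail to reject H0.

H = 0.5533, df = 3, p = 0.907041, fail to reject H0.
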